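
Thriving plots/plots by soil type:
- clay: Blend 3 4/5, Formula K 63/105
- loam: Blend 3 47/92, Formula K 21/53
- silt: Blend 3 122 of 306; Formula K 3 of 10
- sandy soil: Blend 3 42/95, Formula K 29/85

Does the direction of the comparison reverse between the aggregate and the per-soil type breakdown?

Clay: Blend 3 4/5 = 80.0%, Formula K 63/105 = 60.0% → Blend 3
Loam: Blend 3 47/92 = 51.1%, Formula K 21/53 = 39.6% → Blend 3
Silt: Blend 3 122/306 = 39.9%, Formula K 3/10 = 30.0% → Blend 3
Sandy soil: Blend 3 42/95 = 44.2%, Formula K 29/85 = 34.1% → Blend 3
Overall: Blend 3 215/498 = 43.2%, Formula K 116/253 = 45.8% → Formula K
Blend 3 wins each soil group but Formula K wins overall — the comparison reverses. Blend 3's plots skew toward silt, which has a lower base rate.

Yes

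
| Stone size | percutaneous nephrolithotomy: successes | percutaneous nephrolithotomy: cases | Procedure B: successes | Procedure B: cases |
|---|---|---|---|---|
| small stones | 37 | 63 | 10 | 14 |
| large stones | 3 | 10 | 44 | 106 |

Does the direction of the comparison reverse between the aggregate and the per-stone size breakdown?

Yes

Small stones: percutaneous nephrolithotomy 37/63 = 58.7%, Procedure B 10/14 = 71.4% → Procedure B
Large stones: percutaneous nephrolithotomy 3/10 = 30.0%, Procedure B 44/106 = 41.5% → Procedure B
Overall: percutaneous nephrolithotomy 40/73 = 54.8%, Procedure B 54/120 = 45.0% → percutaneous nephrolithotomy
Procedure B wins each stone group but percutaneous nephrolithotomy wins overall — the comparison reverses. Procedure B's cases skew toward large stones, which has a lower base rate.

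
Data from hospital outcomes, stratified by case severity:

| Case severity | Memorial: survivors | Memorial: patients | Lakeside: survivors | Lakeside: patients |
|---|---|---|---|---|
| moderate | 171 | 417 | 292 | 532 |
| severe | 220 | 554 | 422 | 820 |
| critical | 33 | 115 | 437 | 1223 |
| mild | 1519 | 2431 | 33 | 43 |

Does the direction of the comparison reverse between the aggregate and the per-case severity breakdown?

Moderate: Memorial 171/417 = 41.0%, Lakeside 292/532 = 54.9% → Lakeside
Severe: Memorial 220/554 = 39.7%, Lakeside 422/820 = 51.5% → Lakeside
Critical: Memorial 33/115 = 28.7%, Lakeside 437/1223 = 35.7% → Lakeside
Mild: Memorial 1519/2431 = 62.5%, Lakeside 33/43 = 76.7% → Lakeside
Overall: Memorial 1943/3517 = 55.2%, Lakeside 1184/2618 = 45.2% → Memorial
Lakeside wins each case group but Memorial wins overall — the comparison reverses. Lakeside's patients skew toward critical, which has a lower base rate.

Yes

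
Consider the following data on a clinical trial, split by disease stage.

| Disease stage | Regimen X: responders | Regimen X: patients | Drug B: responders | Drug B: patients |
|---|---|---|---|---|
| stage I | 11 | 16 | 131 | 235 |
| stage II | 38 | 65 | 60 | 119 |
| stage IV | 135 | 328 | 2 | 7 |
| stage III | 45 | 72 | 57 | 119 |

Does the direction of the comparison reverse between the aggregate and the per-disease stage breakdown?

Stage I: Regimen X 11/16 = 68.8%, Drug B 131/235 = 55.7% → Regimen X
Stage II: Regimen X 38/65 = 58.5%, Drug B 60/119 = 50.4% → Regimen X
Stage IV: Regimen X 135/328 = 41.2%, Drug B 2/7 = 28.6% → Regimen X
Stage III: Regimen X 45/72 = 62.5%, Drug B 57/119 = 47.9% → Regimen X
Overall: Regimen X 229/481 = 47.6%, Drug B 250/480 = 52.1% → Drug B
Regimen X wins each disease group but Drug B wins overall — the comparison reverses. Regimen X's patients skew toward stage IV, which has a lower base rate.

Yes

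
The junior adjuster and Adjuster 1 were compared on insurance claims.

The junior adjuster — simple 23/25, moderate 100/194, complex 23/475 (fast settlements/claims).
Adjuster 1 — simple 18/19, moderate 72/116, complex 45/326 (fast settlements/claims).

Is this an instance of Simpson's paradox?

No

Simple: the junior adjuster 23/25 = 92.0%, Adjuster 1 18/19 = 94.7% → Adjuster 1
Moderate: the junior adjuster 100/194 = 51.5%, Adjuster 1 72/116 = 62.1% → Adjuster 1
Complex: the junior adjuster 23/475 = 4.8%, Adjuster 1 45/326 = 13.8% → Adjuster 1
Overall: the junior adjuster 146/694 = 21.0%, Adjuster 1 135/461 = 29.3% → Adjuster 1
Adjuster 1 wins overall and in every claim group — no reversal.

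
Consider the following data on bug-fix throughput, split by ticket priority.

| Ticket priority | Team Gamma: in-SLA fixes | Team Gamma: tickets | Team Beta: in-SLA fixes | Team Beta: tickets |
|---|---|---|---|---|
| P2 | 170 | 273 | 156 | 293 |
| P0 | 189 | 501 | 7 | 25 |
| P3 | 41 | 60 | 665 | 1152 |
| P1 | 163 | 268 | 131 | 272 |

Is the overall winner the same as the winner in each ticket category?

No

P2: Team Gamma 170/273 = 62.3%, Team Beta 156/293 = 53.2% → Team Gamma
P0: Team Gamma 189/501 = 37.7%, Team Beta 7/25 = 28.0% → Team Gamma
P3: Team Gamma 41/60 = 68.3%, Team Beta 665/1152 = 57.7% → Team Gamma
P1: Team Gamma 163/268 = 60.8%, Team Beta 131/272 = 48.2% → Team Gamma
Overall: Team Gamma 563/1102 = 51.1%, Team Beta 959/1742 = 55.1% → Team Beta
Team Gamma wins each ticket group but Team Beta wins overall — the comparison reverses. Team Gamma's tickets skew toward P0, which has a lower base rate.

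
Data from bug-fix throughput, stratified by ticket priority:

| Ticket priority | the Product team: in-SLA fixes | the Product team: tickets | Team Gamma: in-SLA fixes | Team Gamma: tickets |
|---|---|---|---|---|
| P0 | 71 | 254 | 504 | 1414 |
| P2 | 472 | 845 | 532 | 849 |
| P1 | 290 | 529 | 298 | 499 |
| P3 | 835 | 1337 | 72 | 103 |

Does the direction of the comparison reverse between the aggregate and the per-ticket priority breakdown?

Yes

P0: the Product team 71/254 = 28.0%, Team Gamma 504/1414 = 35.6% → Team Gamma
P2: the Product team 472/845 = 55.9%, Team Gamma 532/849 = 62.7% → Team Gamma
P1: the Product team 290/529 = 54.8%, Team Gamma 298/499 = 59.7% → Team Gamma
P3: the Product team 835/1337 = 62.5%, Team Gamma 72/103 = 69.9% → Team Gamma
Overall: the Product team 1668/2965 = 56.3%, Team Gamma 1406/2865 = 49.1% → the Product team
Team Gamma wins each ticket group but the Product team wins overall — the comparison reverses. Team Gamma's tickets skew toward P0, which has a lower base rate.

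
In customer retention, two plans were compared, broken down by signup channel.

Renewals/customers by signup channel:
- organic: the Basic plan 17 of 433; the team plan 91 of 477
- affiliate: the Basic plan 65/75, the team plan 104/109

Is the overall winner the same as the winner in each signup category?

Yes

Organic: the Basic plan 17/433 = 3.9%, the team plan 91/477 = 19.1% → the team plan
Affiliate: the Basic plan 65/75 = 86.7%, the team plan 104/109 = 95.4% → the team plan
Overall: the Basic plan 82/508 = 16.1%, the team plan 195/586 = 33.3% → the team plan
The team plan wins overall and in every signup group — no reversal.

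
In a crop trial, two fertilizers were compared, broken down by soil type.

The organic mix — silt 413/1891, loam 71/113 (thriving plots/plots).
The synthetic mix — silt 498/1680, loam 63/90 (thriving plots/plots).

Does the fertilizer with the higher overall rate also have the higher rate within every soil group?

Silt: the organic mix 413/1891 = 21.8%, the synthetic mix 498/1680 = 29.6% → the synthetic mix
Loam: the organic mix 71/113 = 62.8%, the synthetic mix 63/90 = 70.0% → the synthetic mix
Overall: the organic mix 484/2004 = 24.2%, the synthetic mix 561/1770 = 31.7% → the synthetic mix
The synthetic mix wins overall and in every soil group — no reversal.

Yes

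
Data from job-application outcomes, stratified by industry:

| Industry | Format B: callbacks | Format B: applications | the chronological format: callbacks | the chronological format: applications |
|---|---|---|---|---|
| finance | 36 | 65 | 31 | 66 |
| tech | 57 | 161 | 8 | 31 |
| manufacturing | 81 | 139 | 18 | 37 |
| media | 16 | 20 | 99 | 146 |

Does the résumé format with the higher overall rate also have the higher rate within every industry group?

Finance: Format B 36/65 = 55.4%, the chronological format 31/66 = 47.0% → Format B
Tech: Format B 57/161 = 35.4%, the chronological format 8/31 = 25.8% → Format B
Manufacturing: Format B 81/139 = 58.3%, the chronological format 18/37 = 48.6% → Format B
Media: Format B 16/20 = 80.0%, the chronological format 99/146 = 67.8% → Format B
Overall: Format B 190/385 = 49.4%, the chronological format 156/280 = 55.7% → the chronological format
Format B wins each industry group but the chronological format wins overall — the comparison reverses. Format B's applications skew toward tech, which has a lower base rate.

No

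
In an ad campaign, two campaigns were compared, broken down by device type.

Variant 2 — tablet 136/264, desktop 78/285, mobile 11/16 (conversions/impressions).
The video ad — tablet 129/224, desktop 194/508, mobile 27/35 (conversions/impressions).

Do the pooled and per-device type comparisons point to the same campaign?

Yes

Tablet: Variant 2 136/264 = 51.5%, the video ad 129/224 = 57.6% → the video ad
Desktop: Variant 2 78/285 = 27.4%, the video ad 194/508 = 38.2% → the video ad
Mobile: Variant 2 11/16 = 68.8%, the video ad 27/35 = 77.1% → the video ad
Overall: Variant 2 225/565 = 39.8%, the video ad 350/767 = 45.6% → the video ad
The video ad wins overall and in every device group — no reversal.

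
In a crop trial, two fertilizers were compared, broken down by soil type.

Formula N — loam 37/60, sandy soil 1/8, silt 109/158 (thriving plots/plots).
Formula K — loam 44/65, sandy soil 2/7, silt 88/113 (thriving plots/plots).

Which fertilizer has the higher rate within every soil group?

Loam: Formula N 37/60 = 61.7%, Formula K 44/65 = 67.7% → Formula K
Sandy soil: Formula N 1/8 = 12.5%, Formula K 2/7 = 28.6% → Formula K
Silt: Formula N 109/158 = 69.0%, Formula K 88/113 = 77.9% → Formula K
Formula K has the higher rate in all 3 groups.

Formula K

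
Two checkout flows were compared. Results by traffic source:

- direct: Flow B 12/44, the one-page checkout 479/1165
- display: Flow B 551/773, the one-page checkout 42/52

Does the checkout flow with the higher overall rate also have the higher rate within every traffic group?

Direct: Flow B 12/44 = 27.3%, the one-page checkout 479/1165 = 41.1% → the one-page checkout
Display: Flow B 551/773 = 71.3%, the one-page checkout 42/52 = 80.8% → the one-page checkout
Overall: Flow B 563/817 = 68.9%, the one-page checkout 521/1217 = 42.8% → Flow B
The one-page checkout wins each traffic group but Flow B wins overall — the comparison reverses. The one-page checkout's sessions skew toward direct, which has a lower base rate.

No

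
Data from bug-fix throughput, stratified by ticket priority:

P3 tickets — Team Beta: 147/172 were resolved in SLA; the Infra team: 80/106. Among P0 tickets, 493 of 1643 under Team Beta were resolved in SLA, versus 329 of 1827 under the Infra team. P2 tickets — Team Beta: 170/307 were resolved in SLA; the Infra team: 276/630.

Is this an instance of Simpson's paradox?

No

P3: Team Beta 147/172 = 85.5%, the Infra team 80/106 = 75.5% → Team Beta
P0: Team Beta 493/1643 = 30.0%, the Infra team 329/1827 = 18.0% → Team Beta
P2: Team Beta 170/307 = 55.4%, the Infra team 276/630 = 43.8% → Team Beta
Overall: Team Beta 810/2122 = 38.2%, the Infra team 685/2563 = 26.7% → Team Beta
Team Beta wins overall and in every ticket group — no reversal.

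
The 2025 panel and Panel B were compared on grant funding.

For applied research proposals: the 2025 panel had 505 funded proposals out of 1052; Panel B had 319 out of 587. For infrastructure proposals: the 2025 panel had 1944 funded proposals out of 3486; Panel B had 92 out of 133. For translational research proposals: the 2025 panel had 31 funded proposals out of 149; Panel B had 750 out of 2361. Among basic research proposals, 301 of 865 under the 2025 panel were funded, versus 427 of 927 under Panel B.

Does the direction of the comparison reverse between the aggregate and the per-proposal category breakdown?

Yes

Applied research: the 2025 panel 505/1052 = 48.0%, Panel B 319/587 = 54.3% → Panel B
Infrastructure: the 2025 panel 1944/3486 = 55.8%, Panel B 92/133 = 69.2% → Panel B
Translational research: the 2025 panel 31/149 = 20.8%, Panel B 750/2361 = 31.8% → Panel B
Basic research: the 2025 panel 301/865 = 34.8%, Panel B 427/927 = 46.1% → Panel B
Overall: the 2025 panel 2781/5552 = 50.1%, Panel B 1588/4008 = 39.6% → the 2025 panel
Panel B wins each proposal group but the 2025 panel wins overall — the comparison reverses. Panel B's proposals skew toward translational research, which has a lower base rate.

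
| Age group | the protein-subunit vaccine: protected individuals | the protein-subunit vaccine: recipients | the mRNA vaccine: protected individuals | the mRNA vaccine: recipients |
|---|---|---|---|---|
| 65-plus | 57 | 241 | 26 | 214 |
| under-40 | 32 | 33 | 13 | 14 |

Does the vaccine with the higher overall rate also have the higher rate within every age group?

65-plus: the protein-subunit vaccine 57/241 = 23.7%, the mRNA vaccine 26/214 = 12.1% → the protein-subunit vaccine
Under-40: the protein-subunit vaccine 32/33 = 97.0%, the mRNA vaccine 13/14 = 92.9% → the protein-subunit vaccine
Overall: the protein-subunit vaccine 89/274 = 32.5%, the mRNA vaccine 39/228 = 17.1% → the protein-subunit vaccine
The protein-subunit vaccine wins overall and in every age group — no reversal.

Yes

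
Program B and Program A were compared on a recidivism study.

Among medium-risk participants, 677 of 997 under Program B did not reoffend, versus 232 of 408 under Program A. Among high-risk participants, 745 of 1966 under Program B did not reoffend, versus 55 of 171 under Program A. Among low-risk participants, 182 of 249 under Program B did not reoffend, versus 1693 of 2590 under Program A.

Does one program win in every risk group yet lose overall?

Medium-risk: Program B 677/997 = 67.9%, Program A 232/408 = 56.9% → Program B
High-risk: Program B 745/1966 = 37.9%, Program A 55/171 = 32.2% → Program B
Low-risk: Program B 182/249 = 73.1%, Program A 1693/2590 = 65.4% → Program B
Overall: Program B 1604/3212 = 49.9%, Program A 1980/3169 = 62.5% → Program A
Program B wins each risk group but Program A wins overall — the comparison reverses. Program B's participants skew toward high-risk, which has a lower base rate.

Yes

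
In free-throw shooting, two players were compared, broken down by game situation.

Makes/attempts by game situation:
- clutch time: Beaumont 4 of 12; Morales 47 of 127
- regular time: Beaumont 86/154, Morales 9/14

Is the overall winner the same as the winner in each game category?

No

Clutch time: Beaumont 4/12 = 33.3%, Morales 47/127 = 37.0% → Morales
Regular time: Beaumont 86/154 = 55.8%, Morales 9/14 = 64.3% → Morales
Overall: Beaumont 90/166 = 54.2%, Morales 56/141 = 39.7% → Beaumont
Morales wins each game group but Beaumont wins overall — the comparison reverses. Morales's attempts skew toward clutch time, which has a lower base rate.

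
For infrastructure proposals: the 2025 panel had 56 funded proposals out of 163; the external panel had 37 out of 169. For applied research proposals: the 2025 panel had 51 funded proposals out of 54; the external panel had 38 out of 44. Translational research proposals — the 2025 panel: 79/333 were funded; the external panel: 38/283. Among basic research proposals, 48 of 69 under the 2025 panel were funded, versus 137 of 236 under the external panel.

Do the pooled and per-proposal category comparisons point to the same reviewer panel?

Yes

Infrastructure: the 2025 panel 56/163 = 34.4%, the external panel 37/169 = 21.9% → the 2025 panel
Applied research: the 2025 panel 51/54 = 94.4%, the external panel 38/44 = 86.4% → the 2025 panel
Translational research: the 2025 panel 79/333 = 23.7%, the external panel 38/283 = 13.4% → the 2025 panel
Basic research: the 2025 panel 48/69 = 69.6%, the external panel 137/236 = 58.1% → the 2025 panel
Overall: the 2025 panel 234/619 = 37.8%, the external panel 250/732 = 34.2% → the 2025 panel
The 2025 panel wins overall and in every proposal group — no reversal.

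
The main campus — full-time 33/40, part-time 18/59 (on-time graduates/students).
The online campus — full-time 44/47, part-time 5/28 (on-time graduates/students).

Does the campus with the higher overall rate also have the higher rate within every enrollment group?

Full-time: the main campus 33/40 = 82.5%, the online campus 44/47 = 93.6% → the online campus
Part-time: the main campus 18/59 = 30.5%, the online campus 5/28 = 17.9% → the main campus
Overall: the main campus 51/99 = 51.5%, the online campus 49/75 = 65.3% → the online campus
Neither sweeps: the main campus wins 1 of 2 groups, the online campus wins 1. The online campus wins overall but not every group — no Simpson reversal.

No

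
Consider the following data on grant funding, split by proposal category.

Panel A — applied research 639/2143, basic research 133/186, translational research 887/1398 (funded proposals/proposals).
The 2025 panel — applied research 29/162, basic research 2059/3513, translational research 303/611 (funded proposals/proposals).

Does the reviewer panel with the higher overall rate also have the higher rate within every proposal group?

Applied research: Panel A 639/2143 = 29.8%, the 2025 panel 29/162 = 17.9% → Panel A
Basic research: Panel A 133/186 = 71.5%, the 2025 panel 2059/3513 = 58.6% → Panel A
Translational research: Panel A 887/1398 = 63.4%, the 2025 panel 303/611 = 49.6% → Panel A
Overall: Panel A 1659/3727 = 44.5%, the 2025 panel 2391/4286 = 55.8% → the 2025 panel
Panel A wins each proposal group but the 2025 panel wins overall — the comparison reverses. Panel A's proposals skew toward applied research, which has a lower base rate.

No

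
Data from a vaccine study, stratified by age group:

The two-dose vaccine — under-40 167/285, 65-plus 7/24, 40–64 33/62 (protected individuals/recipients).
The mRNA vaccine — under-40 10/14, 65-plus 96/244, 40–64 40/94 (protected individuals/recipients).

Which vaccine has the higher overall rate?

the two-dose vaccine

Under-40: the two-dose vaccine 167/285 = 58.6%, the mRNA vaccine 10/14 = 71.4% → the mRNA vaccine
65-plus: the two-dose vaccine 7/24 = 29.2%, the mRNA vaccine 96/244 = 39.3% → the mRNA vaccine
40–64: the two-dose vaccine 33/62 = 53.2%, the mRNA vaccine 40/94 = 42.6% → the two-dose vaccine
Overall: the two-dose vaccine 207/371 = 55.8%, the mRNA vaccine 146/352 = 41.5% → the two-dose vaccine
(Neither sweeps every age group, but the two-dose vaccine has the higher pooled rate.)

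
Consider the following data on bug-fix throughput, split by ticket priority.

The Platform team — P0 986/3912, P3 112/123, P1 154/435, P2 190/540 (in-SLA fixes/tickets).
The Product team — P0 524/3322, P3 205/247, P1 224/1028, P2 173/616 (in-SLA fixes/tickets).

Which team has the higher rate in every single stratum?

P0: the Platform team 986/3912 = 25.2%, the Product team 524/3322 = 15.8% → the Platform team
P3: the Platform team 112/123 = 91.1%, the Product team 205/247 = 83.0% → the Platform team
P1: the Platform team 154/435 = 35.4%, the Product team 224/1028 = 21.8% → the Platform team
P2: the Platform team 190/540 = 35.2%, the Product team 173/616 = 28.1% → the Platform team
The Platform team has the higher rate in all 4 groups.

the Platform team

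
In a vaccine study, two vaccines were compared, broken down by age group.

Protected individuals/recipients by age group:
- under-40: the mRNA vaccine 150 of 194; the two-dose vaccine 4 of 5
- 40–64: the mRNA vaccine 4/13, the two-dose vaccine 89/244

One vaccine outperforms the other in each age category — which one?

the two-dose vaccine

Under-40: the mRNA vaccine 150/194 = 77.3%, the two-dose vaccine 4/5 = 80.0% → the two-dose vaccine
40–64: the mRNA vaccine 4/13 = 30.8%, the two-dose vaccine 89/244 = 36.5% → the two-dose vaccine
The two-dose vaccine has the higher rate in both groups.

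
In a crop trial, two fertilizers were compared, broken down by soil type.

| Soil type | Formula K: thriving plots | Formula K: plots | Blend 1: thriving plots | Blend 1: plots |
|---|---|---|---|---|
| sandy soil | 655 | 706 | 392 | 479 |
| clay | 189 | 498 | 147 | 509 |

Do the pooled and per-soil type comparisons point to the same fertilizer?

Yes

Sandy soil: Formula K 655/706 = 92.8%, Blend 1 392/479 = 81.8% → Formula K
Clay: Formula K 189/498 = 38.0%, Blend 1 147/509 = 28.9% → Formula K
Overall: Formula K 844/1204 = 70.1%, Blend 1 539/988 = 54.6% → Formula K
Formula K wins overall and in every soil group — no reversal.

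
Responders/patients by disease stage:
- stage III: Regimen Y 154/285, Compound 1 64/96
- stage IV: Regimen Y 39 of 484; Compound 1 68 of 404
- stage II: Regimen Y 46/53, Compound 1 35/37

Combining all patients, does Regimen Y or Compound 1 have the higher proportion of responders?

Compound 1

Stage III: Regimen Y 154/285 = 54.0%, Compound 1 64/96 = 66.7% → Compound 1
Stage IV: Regimen Y 39/484 = 8.1%, Compound 1 68/404 = 16.8% → Compound 1
Stage II: Regimen Y 46/53 = 86.8%, Compound 1 35/37 = 94.6% → Compound 1
Overall: Regimen Y 239/822 = 29.1%, Compound 1 167/537 = 31.1% → Compound 1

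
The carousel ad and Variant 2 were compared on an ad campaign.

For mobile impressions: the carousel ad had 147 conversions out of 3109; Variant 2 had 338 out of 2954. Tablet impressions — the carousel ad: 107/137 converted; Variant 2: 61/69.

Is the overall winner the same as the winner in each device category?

Mobile: the carousel ad 147/3109 = 4.7%, Variant 2 338/2954 = 11.4% → Variant 2
Tablet: the carousel ad 107/137 = 78.1%, Variant 2 61/69 = 88.4% → Variant 2
Overall: the carousel ad 254/3246 = 7.8%, Variant 2 399/3023 = 13.2% → Variant 2
Variant 2 wins overall and in every device group — no reversal.

Yes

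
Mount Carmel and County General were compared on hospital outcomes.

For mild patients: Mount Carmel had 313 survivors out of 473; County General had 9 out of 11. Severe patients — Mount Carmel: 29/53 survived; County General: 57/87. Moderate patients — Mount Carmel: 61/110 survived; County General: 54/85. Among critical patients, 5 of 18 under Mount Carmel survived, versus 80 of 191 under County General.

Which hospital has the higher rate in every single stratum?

County General

Mild: Mount Carmel 313/473 = 66.2%, County General 9/11 = 81.8% → County General
Severe: Mount Carmel 29/53 = 54.7%, County General 57/87 = 65.5% → County General
Moderate: Mount Carmel 61/110 = 55.5%, County General 54/85 = 63.5% → County General
Critical: Mount Carmel 5/18 = 27.8%, County General 80/191 = 41.9% → County General
County General has the higher rate in all 4 groups.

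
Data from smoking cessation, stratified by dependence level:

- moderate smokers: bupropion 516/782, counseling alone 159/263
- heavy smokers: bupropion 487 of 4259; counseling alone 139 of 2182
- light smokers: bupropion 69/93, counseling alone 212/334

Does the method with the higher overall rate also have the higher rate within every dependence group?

Yes

Moderate smokers: bupropion 516/782 = 66.0%, counseling alone 159/263 = 60.5% → bupropion
Heavy smokers: bupropion 487/4259 = 11.4%, counseling alone 139/2182 = 6.4% → bupropion
Light smokers: bupropion 69/93 = 74.2%, counseling alone 212/334 = 63.5% → bupropion
Overall: bupropion 1072/5134 = 20.9%, counseling alone 510/2779 = 18.4% → bupropion
Bupropion wins overall and in every dependence group — no reversal.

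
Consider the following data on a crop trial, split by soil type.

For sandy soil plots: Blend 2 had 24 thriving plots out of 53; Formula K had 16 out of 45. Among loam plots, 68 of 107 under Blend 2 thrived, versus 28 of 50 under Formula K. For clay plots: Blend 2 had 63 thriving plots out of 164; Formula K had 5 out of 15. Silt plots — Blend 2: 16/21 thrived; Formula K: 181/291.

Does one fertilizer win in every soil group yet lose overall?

Sandy soil: Blend 2 24/53 = 45.3%, Formula K 16/45 = 35.6% → Blend 2
Loam: Blend 2 68/107 = 63.6%, Formula K 28/50 = 56.0% → Blend 2
Clay: Blend 2 63/164 = 38.4%, Formula K 5/15 = 33.3% → Blend 2
Silt: Blend 2 16/21 = 76.2%, Formula K 181/291 = 62.2% → Blend 2
Overall: Blend 2 171/345 = 49.6%, Formula K 230/401 = 57.4% → Formula K
Blend 2 wins each soil group but Formula K wins overall — the comparison reverses. Blend 2's plots skew toward clay, which has a lower base rate.

Yes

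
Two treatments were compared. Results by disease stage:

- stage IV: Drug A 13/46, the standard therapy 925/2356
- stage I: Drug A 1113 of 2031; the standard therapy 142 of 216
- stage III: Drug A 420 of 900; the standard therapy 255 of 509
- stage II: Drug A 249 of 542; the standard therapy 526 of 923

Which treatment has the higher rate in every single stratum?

Stage IV: Drug A 13/46 = 28.3%, the standard therapy 925/2356 = 39.3% → the standard therapy
Stage I: Drug A 1113/2031 = 54.8%, the standard therapy 142/216 = 65.7% → the standard therapy
Stage III: Drug A 420/900 = 46.7%, the standard therapy 255/509 = 50.1% → the standard therapy
Stage II: Drug A 249/542 = 45.9%, the standard therapy 526/923 = 57.0% → the standard therapy
The standard therapy has the higher rate in all 4 groups.

the standard therapy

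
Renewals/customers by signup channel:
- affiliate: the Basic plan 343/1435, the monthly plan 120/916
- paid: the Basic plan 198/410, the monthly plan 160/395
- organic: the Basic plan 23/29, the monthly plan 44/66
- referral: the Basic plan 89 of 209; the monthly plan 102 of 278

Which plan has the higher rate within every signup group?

the Basic plan

Affiliate: the Basic plan 343/1435 = 23.9%, the monthly plan 120/916 = 13.1% → the Basic plan
Paid: the Basic plan 198/410 = 48.3%, the monthly plan 160/395 = 40.5% → the Basic plan
Organic: the Basic plan 23/29 = 79.3%, the monthly plan 44/66 = 66.7% → the Basic plan
Referral: the Basic plan 89/209 = 42.6%, the monthly plan 102/278 = 36.7% → the Basic plan
The Basic plan has the higher rate in all 4 groups.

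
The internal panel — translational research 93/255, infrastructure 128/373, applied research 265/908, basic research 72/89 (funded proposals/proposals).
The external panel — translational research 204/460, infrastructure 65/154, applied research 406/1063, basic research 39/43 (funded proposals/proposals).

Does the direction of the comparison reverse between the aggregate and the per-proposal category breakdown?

Translational research: the internal panel 93/255 = 36.5%, the external panel 204/460 = 44.3% → the external panel
Infrastructure: the internal panel 128/373 = 34.3%, the external panel 65/154 = 42.2% → the external panel
Applied research: the internal panel 265/908 = 29.2%, the external panel 406/1063 = 38.2% → the external panel
Basic research: the internal panel 72/89 = 80.9%, the external panel 39/43 = 90.7% → the external panel
Overall: the internal panel 558/1625 = 34.3%, the external panel 714/1720 = 41.5% → the external panel
The external panel wins overall and in every proposal group — no reversal.

No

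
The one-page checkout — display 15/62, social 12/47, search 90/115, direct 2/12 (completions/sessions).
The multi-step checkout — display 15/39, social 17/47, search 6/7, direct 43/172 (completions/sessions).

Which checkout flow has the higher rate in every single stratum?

Display: the one-page checkout 15/62 = 24.2%, the multi-step checkout 15/39 = 38.5% → the multi-step checkout
Social: the one-page checkout 12/47 = 25.5%, the multi-step checkout 17/47 = 36.2% → the multi-step checkout
Search: the one-page checkout 90/115 = 78.3%, the multi-step checkout 6/7 = 85.7% → the multi-step checkout
Direct: the one-page checkout 2/12 = 16.7%, the multi-step checkout 43/172 = 25.0% → the multi-step checkout
The multi-step checkout has the higher rate in all 4 groups.

the multi-step checkout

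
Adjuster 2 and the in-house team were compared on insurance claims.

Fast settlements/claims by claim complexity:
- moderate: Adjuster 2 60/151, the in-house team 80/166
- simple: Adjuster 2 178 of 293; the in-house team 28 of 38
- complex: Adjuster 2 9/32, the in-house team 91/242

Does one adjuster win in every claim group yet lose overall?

Moderate: Adjuster 2 60/151 = 39.7%, the in-house team 80/166 = 48.2% → the in-house team
Simple: Adjuster 2 178/293 = 60.8%, the in-house team 28/38 = 73.7% → the in-house team
Complex: Adjuster 2 9/32 = 28.1%, the in-house team 91/242 = 37.6% → the in-house team
Overall: Adjuster 2 247/476 = 51.9%, the in-house team 199/446 = 44.6% → Adjuster 2
The in-house team wins each claim group but Adjuster 2 wins overall — the comparison reverses. The in-house team's claims skew toward complex, which has a lower base rate.

Yes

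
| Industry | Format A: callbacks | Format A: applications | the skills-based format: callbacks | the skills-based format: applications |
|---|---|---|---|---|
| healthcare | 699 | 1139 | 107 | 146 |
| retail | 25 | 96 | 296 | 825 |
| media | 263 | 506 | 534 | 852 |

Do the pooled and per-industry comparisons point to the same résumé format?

Healthcare: Format A 699/1139 = 61.4%, the skills-based format 107/146 = 73.3% → the skills-based format
Retail: Format A 25/96 = 26.0%, the skills-based format 296/825 = 35.9% → the skills-based format
Media: Format A 263/506 = 52.0%, the skills-based format 534/852 = 62.7% → the skills-based format
Overall: Format A 987/1741 = 56.7%, the skills-based format 937/1823 = 51.4% → Format A
The skills-based format wins each industry group but Format A wins overall — the comparison reverses. The skills-based format's applications skew toward retail, which has a lower base rate.

No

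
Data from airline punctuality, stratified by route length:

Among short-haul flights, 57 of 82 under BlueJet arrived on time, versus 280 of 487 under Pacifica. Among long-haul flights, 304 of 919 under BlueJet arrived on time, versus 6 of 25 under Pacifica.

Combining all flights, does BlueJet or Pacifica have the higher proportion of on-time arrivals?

Short-haul: BlueJet 57/82 = 69.5%, Pacifica 280/487 = 57.5% → BlueJet
Long-haul: BlueJet 304/919 = 33.1%, Pacifica 6/25 = 24.0% → BlueJet
Overall: BlueJet 361/1001 = 36.1%, Pacifica 286/512 = 55.9% → Pacifica
(BlueJet wins every route group but Pacifica wins overall — BlueJet's flights skew toward the low-rate long-haul group.)

Pacifica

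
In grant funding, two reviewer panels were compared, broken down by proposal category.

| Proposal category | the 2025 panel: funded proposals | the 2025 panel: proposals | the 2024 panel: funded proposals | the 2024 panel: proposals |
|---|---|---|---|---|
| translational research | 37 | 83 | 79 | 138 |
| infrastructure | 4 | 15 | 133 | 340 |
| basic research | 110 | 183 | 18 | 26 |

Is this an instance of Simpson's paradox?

Translational research: the 2025 panel 37/83 = 44.6%, the 2024 panel 79/138 = 57.2% → the 2024 panel
Infrastructure: the 2025 panel 4/15 = 26.7%, the 2024 panel 133/340 = 39.1% → the 2024 panel
Basic research: the 2025 panel 110/183 = 60.1%, the 2024 panel 18/26 = 69.2% → the 2024 panel
Overall: the 2025 panel 151/281 = 53.7%, the 2024 panel 230/504 = 45.6% → the 2025 panel
The 2024 panel wins each proposal group but the 2025 panel wins overall — the comparison reverses. The 2024 panel's proposals skew toward infrastructure, which has a lower base rate.

Yes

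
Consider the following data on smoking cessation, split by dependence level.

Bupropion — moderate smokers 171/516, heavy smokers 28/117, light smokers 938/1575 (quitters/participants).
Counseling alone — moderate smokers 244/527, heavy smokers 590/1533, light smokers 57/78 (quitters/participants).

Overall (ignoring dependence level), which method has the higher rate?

Moderate smokers: bupropion 171/516 = 33.1%, counseling alone 244/527 = 46.3% → counseling alone
Heavy smokers: bupropion 28/117 = 23.9%, counseling alone 590/1533 = 38.5% → counseling alone
Light smokers: bupropion 938/1575 = 59.6%, counseling alone 57/78 = 73.1% → counseling alone
Overall: bupropion 1137/2208 = 51.5%, counseling alone 891/2138 = 41.7% → bupropion
(Counseling alone wins every dependence group but bupropion wins overall — counseling alone's participants skew toward the low-rate heavy smokers group.)

bupropion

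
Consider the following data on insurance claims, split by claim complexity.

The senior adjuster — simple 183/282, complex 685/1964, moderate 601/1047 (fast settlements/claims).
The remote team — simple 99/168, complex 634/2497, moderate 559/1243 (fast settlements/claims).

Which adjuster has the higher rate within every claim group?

the senior adjuster

Simple: the senior adjuster 183/282 = 64.9%, the remote team 99/168 = 58.9% → the senior adjuster
Complex: the senior adjuster 685/1964 = 34.9%, the remote team 634/2497 = 25.4% → the senior adjuster
Moderate: the senior adjuster 601/1047 = 57.4%, the remote team 559/1243 = 45.0% → the senior adjuster
The senior adjuster has the higher rate in all 3 groups.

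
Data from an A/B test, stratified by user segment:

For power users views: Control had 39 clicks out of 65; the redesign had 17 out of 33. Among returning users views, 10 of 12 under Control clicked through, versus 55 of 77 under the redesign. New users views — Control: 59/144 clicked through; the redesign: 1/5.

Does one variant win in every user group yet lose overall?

Power users: Control 39/65 = 60.0%, the redesign 17/33 = 51.5% → Control
Returning users: Control 10/12 = 83.3%, the redesign 55/77 = 71.4% → Control
New users: Control 59/144 = 41.0%, the redesign 1/5 = 20.0% → Control
Overall: Control 108/221 = 48.9%, the redesign 73/115 = 63.5% → the redesign
Control wins each user group but the redesign wins overall — the comparison reverses. Control's views skew toward new users, which has a lower base rate.

Yes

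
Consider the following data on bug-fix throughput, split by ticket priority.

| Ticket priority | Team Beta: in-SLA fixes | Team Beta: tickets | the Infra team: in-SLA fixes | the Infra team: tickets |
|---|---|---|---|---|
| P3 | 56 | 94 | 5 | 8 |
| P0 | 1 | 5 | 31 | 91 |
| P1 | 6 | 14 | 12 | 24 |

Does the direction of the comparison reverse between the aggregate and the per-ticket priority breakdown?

P3: Team Beta 56/94 = 59.6%, the Infra team 5/8 = 62.5% → the Infra team
P0: Team Beta 1/5 = 20.0%, the Infra team 31/91 = 34.1% → the Infra team
P1: Team Beta 6/14 = 42.9%, the Infra team 12/24 = 50.0% → the Infra team
Overall: Team Beta 63/113 = 55.8%, the Infra team 48/123 = 39.0% → Team Beta
The Infra team wins each ticket group but Team Beta wins overall — the comparison reverses. The Infra team's tickets skew toward P0, which has a lower base rate.

Yes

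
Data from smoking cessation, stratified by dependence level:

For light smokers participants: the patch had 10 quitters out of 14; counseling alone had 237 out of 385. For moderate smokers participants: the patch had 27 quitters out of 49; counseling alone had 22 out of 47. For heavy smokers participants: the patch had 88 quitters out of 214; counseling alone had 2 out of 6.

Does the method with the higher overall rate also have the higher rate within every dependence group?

No

Light smokers: the patch 10/14 = 71.4%, counseling alone 237/385 = 61.6% → the patch
Moderate smokers: the patch 27/49 = 55.1%, counseling alone 22/47 = 46.8% → the patch
Heavy smokers: the patch 88/214 = 41.1%, counseling alone 2/6 = 33.3% → the patch
Overall: the patch 125/277 = 45.1%, counseling alone 261/438 = 59.6% → counseling alone
The patch wins each dependence group but counseling alone wins overall — the comparison reverses. The patch's participants skew toward heavy smokers, which has a lower base rate.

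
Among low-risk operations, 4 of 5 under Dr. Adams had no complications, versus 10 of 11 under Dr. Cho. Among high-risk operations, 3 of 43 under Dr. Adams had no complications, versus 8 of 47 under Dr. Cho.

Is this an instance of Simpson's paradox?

No

Low-risk: Dr. Adams 4/5 = 80.0%, Dr. Cho 10/11 = 90.9% → Dr. Cho
High-risk: Dr. Adams 3/43 = 7.0%, Dr. Cho 8/47 = 17.0% → Dr. Cho
Overall: Dr. Adams 7/48 = 14.6%, Dr. Cho 18/58 = 31.0% → Dr. Cho
Dr. Cho wins overall and in every patient risk group — no reversal.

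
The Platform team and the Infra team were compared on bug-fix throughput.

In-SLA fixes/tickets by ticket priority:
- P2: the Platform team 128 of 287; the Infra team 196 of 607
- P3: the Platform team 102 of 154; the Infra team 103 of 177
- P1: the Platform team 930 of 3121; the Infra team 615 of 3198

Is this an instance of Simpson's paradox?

No

P2: the Platform team 128/287 = 44.6%, the Infra team 196/607 = 32.3% → the Platform team
P3: the Platform team 102/154 = 66.2%, the Infra team 103/177 = 58.2% → the Platform team
P1: the Platform team 930/3121 = 29.8%, the Infra team 615/3198 = 19.2% → the Platform team
Overall: the Platform team 1160/3562 = 32.6%, the Infra team 914/3982 = 23.0% → the Platform team
The Platform team wins overall and in every ticket group — no reversal.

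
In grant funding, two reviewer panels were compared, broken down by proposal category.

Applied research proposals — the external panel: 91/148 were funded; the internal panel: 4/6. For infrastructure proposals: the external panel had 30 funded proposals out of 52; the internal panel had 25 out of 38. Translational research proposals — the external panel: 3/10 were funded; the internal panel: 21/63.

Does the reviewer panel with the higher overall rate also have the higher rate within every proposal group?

No

Applied research: the external panel 91/148 = 61.5%, the internal panel 4/6 = 66.7% → the internal panel
Infrastructure: the external panel 30/52 = 57.7%, the internal panel 25/38 = 65.8% → the internal panel
Translational research: the external panel 3/10 = 30.0%, the internal panel 21/63 = 33.3% → the internal panel
Overall: the external panel 124/210 = 59.0%, the internal panel 50/107 = 46.7% → the external panel
The internal panel wins each proposal group but the external panel wins overall — the comparison reverses. The internal panel's proposals skew toward translational research, which has a lower base rate.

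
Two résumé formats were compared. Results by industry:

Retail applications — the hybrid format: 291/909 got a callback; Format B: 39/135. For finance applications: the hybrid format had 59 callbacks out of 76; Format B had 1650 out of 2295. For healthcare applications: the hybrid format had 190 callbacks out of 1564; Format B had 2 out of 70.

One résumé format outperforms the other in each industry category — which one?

the hybrid format

Retail: the hybrid format 291/909 = 32.0%, Format B 39/135 = 28.9% → the hybrid format
Finance: the hybrid format 59/76 = 77.6%, Format B 1650/2295 = 71.9% → the hybrid format
Healthcare: the hybrid format 190/1564 = 12.1%, Format B 2/70 = 2.9% → the hybrid format
The hybrid format has the higher rate in all 3 groups.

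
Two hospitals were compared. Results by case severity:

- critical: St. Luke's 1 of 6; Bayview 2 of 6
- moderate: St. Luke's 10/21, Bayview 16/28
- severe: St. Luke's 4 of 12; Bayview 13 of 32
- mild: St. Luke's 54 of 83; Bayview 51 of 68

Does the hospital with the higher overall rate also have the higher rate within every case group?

Yes

Critical: St. Luke's 1/6 = 16.7%, Bayview 2/6 = 33.3% → Bayview
Moderate: St. Luke's 10/21 = 47.6%, Bayview 16/28 = 57.1% → Bayview
Severe: St. Luke's 4/12 = 33.3%, Bayview 13/32 = 40.6% → Bayview
Mild: St. Luke's 54/83 = 65.1%, Bayview 51/68 = 75.0% → Bayview
Overall: St. Luke's 69/122 = 56.6%, Bayview 82/134 = 61.2% → Bayview
Bayview wins overall and in every case group — no reversal.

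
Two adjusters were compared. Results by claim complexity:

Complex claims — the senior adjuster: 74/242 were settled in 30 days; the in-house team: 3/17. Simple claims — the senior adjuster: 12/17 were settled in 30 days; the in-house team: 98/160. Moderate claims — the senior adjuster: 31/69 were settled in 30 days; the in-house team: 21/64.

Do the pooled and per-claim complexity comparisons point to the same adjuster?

Complex: the senior adjuster 74/242 = 30.6%, the in-house team 3/17 = 17.6% → the senior adjuster
Simple: the senior adjuster 12/17 = 70.6%, the in-house team 98/160 = 61.2% → the senior adjuster
Moderate: the senior adjuster 31/69 = 44.9%, the in-house team 21/64 = 32.8% → the senior adjuster
Overall: the senior adjuster 117/328 = 35.7%, the in-house team 122/241 = 50.6% → the in-house team
The senior adjuster wins each claim group but the in-house team wins overall — the comparison reverses. The senior adjuster's claims skew toward complex, which has a lower base rate.

No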